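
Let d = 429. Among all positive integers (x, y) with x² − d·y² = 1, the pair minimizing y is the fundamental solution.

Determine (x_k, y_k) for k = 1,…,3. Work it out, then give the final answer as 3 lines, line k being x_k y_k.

1524095 73584
4645731138049 224298012960
14161071197688057215 683702960124468816

[20; 1,2,2,9,1,12,1,9,2,2,1,40] for √429; ℓ=12 ⇒ convergent index 11
i=0: a=20 ⇒ p=20, q=1
…
i=2: a=2 ⇒ p=62, q=3
i=3: a=2 ⇒ p=145, q=7
…
i=5: a=1 ⇒ p=1512, q=73
…
i=8: a=9 ⇒ p=208718, q=10077
i=9: a=2 ⇒ p=438459, q=21169
i=10: a=2 ⇒ p=1085636, q=52415
i=11: a=1 ⇒ p=1524095, q=73584
→ (1524095, 73584).  Check: 1524095²=2322865569025, 429·73584²=2322865569024, difference 1.
k=2:  x_2 = 1524095·1524095+429·73584·73584 = 4645731138049,  y_2 = 1524095·73584+73584·1524095 = 224298012960
k=3:  x_3 = 1524095·4645731138049+429·73584·224298012960 = 14161071197688057215,  y_3 = 1524095·224298012960+73584·4645731138049 = 683702960124468816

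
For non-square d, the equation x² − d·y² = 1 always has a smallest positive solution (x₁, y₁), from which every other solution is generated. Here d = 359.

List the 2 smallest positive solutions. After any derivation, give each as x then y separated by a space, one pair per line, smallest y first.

√359 → a₀=18, period (1,17,1,36); ℓ=4 even so k=3
a_0=18:  p_0=18·1+0=18,  q_0=18·0+1=1
…
a_2=17:  p_2=17·19+18=341,  q_2=17·1+1=18
a_3=1:  p_3=1·341+19=360,  q_3=1·18+1=19
→ (360, 19).  Check: 360²=129600, 359·19²=129599, difference 1.
k=2:  x_2 = 360·360+359·19·19 = 259199,  y_2 = 360·19+19·360 = 13680

360 19
259199 13680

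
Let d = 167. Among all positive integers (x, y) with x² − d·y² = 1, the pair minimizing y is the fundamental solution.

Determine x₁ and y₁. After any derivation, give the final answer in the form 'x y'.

√167 → a₀=12, period (1,11,1,24); ℓ=4 even so k=3
step 0: (12, 1)  from 12·(1,0) + (0,1)
step 1: (13, 1)  from 1·(12,1) + (1,0)
step 2: (155, 12)  from 11·(13,1) + (12,1)
step 3: (168, 13)  from 1·(155,12) + (13,1)
(x₁, y₁) = (168, 13);  168² − 167·13² = 1 ✓

168 13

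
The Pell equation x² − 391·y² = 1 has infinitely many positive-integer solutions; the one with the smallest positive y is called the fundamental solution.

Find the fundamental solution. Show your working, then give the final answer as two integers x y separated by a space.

[19; 1,3,2,2,1,…,3,1,38] for √391; ℓ=16 ⇒ convergent index 15
i=0: a=19 ⇒ p=19, q=1
i=1: a=1 ⇒ p=20, q=1
i=2: a=3 ⇒ p=79, q=4
i=3: a=2 ⇒ p=178, q=9
i=4: a=2 ⇒ p=435, q=22
i=5: a=1 ⇒ p=613, q=31
…
i=8: a=19 ⇒ p=52519, q=2656
i=9: a=2 ⇒ p=107747, q=5449
i=10: a=1 ⇒ p=160266, q=8105
i=11: a=1 ⇒ p=268013, q=13554
…
i=13: a=2 ⇒ p=1660597, q=83980
i=14: a=3 ⇒ p=5678083, q=287153
i=15: a=1 ⇒ p=7338680, q=371133
fundamental: x₁=7338680, y₁=371133  (since 53856224142400 − 391·137739703689 = 1)

7338680 371133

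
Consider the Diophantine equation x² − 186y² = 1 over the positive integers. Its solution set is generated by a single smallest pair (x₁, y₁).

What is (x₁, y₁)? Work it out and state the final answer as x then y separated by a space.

7501 550

[13; 1,1,1,3,4,3,1,1,1,26] for √186; ℓ=10 ⇒ convergent index 9
k=0  a_k=13  p_k/q_k = 13/1
k=1  a_k=1  p_k/q_k = 14/1
k=2  a_k=1  p_k/q_k = 27/2
k=3  a_k=1  p_k/q_k = 41/3
…
k=5  a_k=4  p_k/q_k = 641/47
k=6  a_k=3  p_k/q_k = 2073/152
k=7  a_k=1  p_k/q_k = 2714/199
k=8  a_k=1  p_k/q_k = 4787/351
k=9  a_k=1  p_k/q_k = 7501/550
(x₁, y₁) = (7501, 550);  7501² − 186·550² = 1 ✓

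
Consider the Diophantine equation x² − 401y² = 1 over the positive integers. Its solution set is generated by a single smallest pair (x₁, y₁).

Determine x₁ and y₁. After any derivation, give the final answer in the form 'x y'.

801 40

[20; 40] for √401; ℓ=1 ⇒ convergent index 1
k=0  a_k=20  p_k/q_k = 20/1
k=1  a_k=40  p_k/q_k = 801/40
fundamental: x₁=801, y₁=40  (since 641601 − 401·1600 = 1)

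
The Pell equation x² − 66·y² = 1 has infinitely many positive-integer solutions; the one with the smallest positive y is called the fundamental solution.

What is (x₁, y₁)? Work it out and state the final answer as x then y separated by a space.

√66 → a₀=8, period (8,16); ℓ=2 even so k=1
i=0: a=8 ⇒ p=8, q=1
i=1: a=8 ⇒ p=65, q=8
(x₁, y₁) = (65, 8);  65² − 66·8² = 1 ✓

65 8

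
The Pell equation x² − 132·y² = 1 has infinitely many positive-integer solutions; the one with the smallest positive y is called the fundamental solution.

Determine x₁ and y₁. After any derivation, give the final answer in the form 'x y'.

23 2

√132 → a₀=11, period (2,22); ℓ=2 even so k=1
step 0: (11, 1)  from 11·(1,0) + (0,1)
step 1: (23, 2)  from 2·(11,1) + (1,0)
(x₁, y₁) = (23, 2);  23² − 132·2² = 1 ✓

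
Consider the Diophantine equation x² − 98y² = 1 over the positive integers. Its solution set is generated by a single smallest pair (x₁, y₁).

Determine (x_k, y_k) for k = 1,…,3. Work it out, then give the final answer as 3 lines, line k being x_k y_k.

99 10
19601 1980
3880899 392030

[9; 1,8,1,18] for √98; ℓ=4 ⇒ convergent index 3
step 0: (9, 1)  from 9·(1,0) + (0,1)
…
step 2: (89, 9)  from 8·(10,1) + (9,1)
step 3: (99, 10)  from 1·(89,9) + (10,1)
fundamental: x₁=99, y₁=10  (since 9801 − 98·100 = 1)
(x_2, y_2) = (99·99 + 98·10·10, 99·10 + 10·99) = (19601, 1980)
(x_3, y_3) = (99·19601 + 98·10·1980, 99·1980 + 10·19601) = (3880899, 392030)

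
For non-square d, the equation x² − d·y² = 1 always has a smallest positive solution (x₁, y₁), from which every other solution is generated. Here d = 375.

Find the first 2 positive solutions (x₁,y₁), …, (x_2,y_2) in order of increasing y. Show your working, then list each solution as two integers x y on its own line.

15124 781
457470751 23623688

d=375: √d = [19; 2,1,2,1,5,1,2,1,2,38] (ℓ=10, even), read p_9/q_9
k=0  a_k=19  p_k/q_k = 19/1
…
k=5  a_k=5  p_k/q_k = 1220/63
…
k=7  a_k=2  p_k/q_k = 4086/211
k=8  a_k=1  p_k/q_k = 5519/285
k=9  a_k=2  p_k/q_k = 15124/781
fundamental: x₁=15124, y₁=781  (since 228735376 − 375·609961 = 1)
(15124+781√375)^2 = 457470751 + 23623688√375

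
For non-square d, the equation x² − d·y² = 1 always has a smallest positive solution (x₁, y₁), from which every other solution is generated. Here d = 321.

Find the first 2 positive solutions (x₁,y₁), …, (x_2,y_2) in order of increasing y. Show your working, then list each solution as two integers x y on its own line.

215 12
92449 5160

d=321: √d = [17; 1,10,1,34] (ℓ=4, even), read p_3/q_3
k=0  a_k=17  p_k/q_k = 17/1
…
k=2  a_k=10  p_k/q_k = 197/11
k=3  a_k=1  p_k/q_k = 215/12
→ (215, 12).  Check: 215²=46225, 321·12²=46224, difference 1.
(215+12√321)^2 = 92449 + 5160√321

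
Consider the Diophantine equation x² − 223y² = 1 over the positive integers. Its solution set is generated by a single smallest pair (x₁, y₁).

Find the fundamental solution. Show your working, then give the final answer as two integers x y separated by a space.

224 15

√223 = [14; 1,13,1,28, …], period ℓ=4 (even) → k=3
k=0  a_k=14  p_k/q_k = 14/1
k=1  a_k=1  p_k/q_k = 15/1
k=2  a_k=13  p_k/q_k = 209/14
k=3  a_k=1  p_k/q_k = 224/15
(x₁, y₁) = (224, 15);  224² − 223·15² = 1 ✓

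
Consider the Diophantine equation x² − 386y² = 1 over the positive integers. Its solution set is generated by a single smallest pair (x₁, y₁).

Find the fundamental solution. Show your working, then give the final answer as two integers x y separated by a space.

d=386: √d = [19; 1,1,1,4,1,18,1,4,1,1,1,38] (ℓ=12, even), read p_11/q_11
a_0=19:  p_0=19·1+0=19,  q_0=19·0+1=1
…
a_2=1:  p_2=1·20+19=39,  q_2=1·1+1=2
…
a_7=1:  p_7=1·6287+334=6621,  q_7=1·320+17=337
…
a_10=1:  p_10=1·39392+32771=72163,  q_10=1·2005+1668=3673
a_11=1:  p_11=1·72163+39392=111555,  q_11=1·3673+2005=5678
fundamental: x₁=111555, y₁=5678  (since 12444518025 − 386·32239684 = 1)

111555 5678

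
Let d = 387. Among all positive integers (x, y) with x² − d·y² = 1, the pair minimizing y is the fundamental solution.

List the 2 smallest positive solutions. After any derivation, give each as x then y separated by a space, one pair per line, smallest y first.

[19; 1,2,19,2,1,38] for √387; ℓ=6 ⇒ convergent index 5
a_0=19:  p_0=19·1+0=19,  q_0=19·0+1=1
…
a_2=2:  p_2=2·20+19=59,  q_2=2·1+1=3
a_3=19:  p_3=19·59+20=1141,  q_3=19·3+1=58
a_4=2:  p_4=2·1141+59=2341,  q_4=2·58+3=119
a_5=1:  p_5=1·2341+1141=3482,  q_5=1·119+58=177
fundamental: x₁=3482, y₁=177  (since 12124324 − 387·31329 = 1)
(x_2, y_2) = (3482·3482 + 387·177·177, 3482·177 + 177·3482) = (24248647, 1232628)

3482 177
24248647 1232628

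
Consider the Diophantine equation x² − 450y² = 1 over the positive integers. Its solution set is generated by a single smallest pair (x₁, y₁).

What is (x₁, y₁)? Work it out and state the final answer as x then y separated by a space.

[21; 4,1,2,4,2,1,4,42] for √450; ℓ=8 ⇒ convergent index 7
i=0: a=21 ⇒ p=21, q=1
i=1: a=4 ⇒ p=85, q=4
i=2: a=1 ⇒ p=106, q=5
…
i=4: a=4 ⇒ p=1294, q=61
i=5: a=2 ⇒ p=2885, q=136
i=6: a=1 ⇒ p=4179, q=197
i=7: a=4 ⇒ p=19601, q=924
(x₁, y₁) = (19601, 924);  19601² − 450·924² = 1 ✓

19601 924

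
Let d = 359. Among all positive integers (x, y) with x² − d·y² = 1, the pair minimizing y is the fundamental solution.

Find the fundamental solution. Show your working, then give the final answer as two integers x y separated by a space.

360 19

√359 → a₀=18, period (1,17,1,36); ℓ=4 even so k=3
k=0  a_k=18  p_k/q_k = 18/1
…
k=2  a_k=17  p_k/q_k = 341/18
k=3  a_k=1  p_k/q_k = 360/19
(x₁, y₁) = (360, 19);  360² − 359·19² = 1 ✓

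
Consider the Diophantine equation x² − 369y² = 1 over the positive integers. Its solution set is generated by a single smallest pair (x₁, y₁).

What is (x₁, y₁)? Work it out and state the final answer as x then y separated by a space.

[19; 4,1,3,2,7,4,7,2,3,1,4,38] for √369; ℓ=12 ⇒ convergent index 11
a_0=19:  p_0=19·1+0=19,  q_0=19·0+1=1
a_1=4:  p_1=4·19+1=77,  q_1=4·1+0=4
a_2=1:  p_2=1·77+19=96,  q_2=1·4+1=5
a_3=3:  p_3=3·96+77=365,  q_3=3·5+4=19
…
a_5=7:  p_5=7·826+365=6147,  q_5=7·43+19=320
a_6=4:  p_6=4·6147+826=25414,  q_6=4·320+43=1323
a_7=7:  p_7=7·25414+6147=184045,  q_7=7·1323+320=9581
a_8=2:  p_8=2·184045+25414=393504,  q_8=2·9581+1323=20485
a_9=3:  p_9=3·393504+184045=1364557,  q_9=3·20485+9581=71036
a_10=1:  p_10=1·1364557+393504=1758061,  q_10=1·71036+20485=91521
a_11=4:  p_11=4·1758061+1364557=8396801,  q_11=4·91521+71036=437120
fundamental: x₁=8396801, y₁=437120  (since 70506267033601 − 369·191073894400 = 1)

8396801 437120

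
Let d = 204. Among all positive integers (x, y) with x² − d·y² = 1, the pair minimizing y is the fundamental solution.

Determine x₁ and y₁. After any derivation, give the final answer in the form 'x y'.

4999 350

d=204: √d = [14; 3,1,1,6,1,1,3,28] (ℓ=8, even), read p_7/q_7
step 0: (14, 1)  from 14·(1,0) + (0,1)
step 1: (43, 3)  from 3·(14,1) + (1,0)
step 2: (57, 4)  from 1·(43,3) + (14,1)
step 3: (100, 7)  from 1·(57,4) + (43,3)
step 4: (657, 46)  from 6·(100,7) + (57,4)
step 5: (757, 53)  from 1·(657,46) + (100,7)
step 6: (1414, 99)  from 1·(757,53) + (657,46)
step 7: (4999, 350)  from 3·(1414,99) + (757,53)
(x₁, y₁) = (4999, 350);  4999² − 204·350² = 1 ✓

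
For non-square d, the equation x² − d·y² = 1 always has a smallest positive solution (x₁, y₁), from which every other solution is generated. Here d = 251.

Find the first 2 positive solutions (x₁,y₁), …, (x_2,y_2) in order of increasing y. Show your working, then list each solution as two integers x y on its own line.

d=251: √d = [15; 1,5,2,1,2,…,5,1,30] (ℓ=14, even), read p_13/q_13
a_0=15:  p_0=15·1+0=15,  q_0=15·0+1=1
a_1=1:  p_1=1·15+1=16,  q_1=1·1+0=1
…
a_12=5:  p_12=5·577033+212692=3097857,  q_12=5·36422+13425=195535
a_13=1:  p_13=1·3097857+577033=3674890,  q_13=1·195535+36422=231957
fundamental: x₁=3674890, y₁=231957  (since 13504816512100 − 251·53804049849 = 1)
(3674890+231957√251)^2 = 27009633024199 + 1704832919460√251

3674890 231957
27009633024199 1704832919460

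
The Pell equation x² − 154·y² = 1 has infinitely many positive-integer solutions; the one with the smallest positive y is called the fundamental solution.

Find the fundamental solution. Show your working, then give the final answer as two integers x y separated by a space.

21295 1716

√154 → a₀=12, period (2,2,3,1,2,1,3,2,2,24); ℓ=10 even so k=9
a_0=12:  p_0=12·1+0=12,  q_0=12·0+1=1
a_1=2:  p_1=2·12+1=25,  q_1=2·1+0=2
a_2=2:  p_2=2·25+12=62,  q_2=2·2+1=5
a_3=3:  p_3=3·62+25=211,  q_3=3·5+2=17
…
a_6=1:  p_6=1·757+273=1030,  q_6=1·61+22=83
a_7=3:  p_7=3·1030+757=3847,  q_7=3·83+61=310
a_8=2:  p_8=2·3847+1030=8724,  q_8=2·310+83=703
a_9=2:  p_9=2·8724+3847=21295,  q_9=2·703+310=1716
→ (21295, 1716).  Check: 21295²=453477025, 154·1716²=453477024, difference 1.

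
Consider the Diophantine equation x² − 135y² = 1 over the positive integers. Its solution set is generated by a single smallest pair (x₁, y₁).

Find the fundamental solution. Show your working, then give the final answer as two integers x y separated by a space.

√135 = [11; 1,1,1,1,1,1,1,22, …], period ℓ=8 (even) → k=7
i=0: a=11 ⇒ p=11, q=1
i=1: a=1 ⇒ p=12, q=1
i=2: a=1 ⇒ p=23, q=2
i=3: a=1 ⇒ p=35, q=3
i=4: a=1 ⇒ p=58, q=5
i=5: a=1 ⇒ p=93, q=8
i=6: a=1 ⇒ p=151, q=13
i=7: a=1 ⇒ p=244, q=21
→ (244, 21).  Check: 244²=59536, 135·21²=59535, difference 1.

244 21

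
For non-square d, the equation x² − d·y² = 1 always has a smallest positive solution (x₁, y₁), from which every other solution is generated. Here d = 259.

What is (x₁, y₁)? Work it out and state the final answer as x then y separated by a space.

√259 = [16; 10,1,2,3,4,3,2,1,10,32, …], period ℓ=10 (even) → k=9
k=0  a_k=16  p_k/q_k = 16/1
k=1  a_k=10  p_k/q_k = 161/10
…
k=4  a_k=3  p_k/q_k = 1722/107
k=5  a_k=4  p_k/q_k = 7403/460
…
k=7  a_k=2  p_k/q_k = 55265/3434
k=8  a_k=1  p_k/q_k = 79196/4921
k=9  a_k=10  p_k/q_k = 847225/52644
→ (847225, 52644).  Check: 847225²=717790200625, 259·52644²=717790200624, difference 1.

847225 52644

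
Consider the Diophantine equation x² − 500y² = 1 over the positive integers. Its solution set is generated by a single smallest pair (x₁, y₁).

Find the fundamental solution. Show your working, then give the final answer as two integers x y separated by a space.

930249 41602

[22; 2,1,3,2,1,…,1,2,44] for √500; ℓ=14 ⇒ convergent index 13
a_0=22:  p_0=22·1+0=22,  q_0=22·0+1=1
…
a_4=2:  p_4=2·246+67=559,  q_4=2·11+3=25
…
a_6=1:  p_6=1·805+559=1364,  q_6=1·36+25=61
…
a_10=2:  p_10=2·30254+15809=76317,  q_10=2·1353+707=3413
a_11=3:  p_11=3·76317+30254=259205,  q_11=3·3413+1353=11592
a_12=1:  p_12=1·259205+76317=335522,  q_12=1·11592+3413=15005
a_13=2:  p_13=2·335522+259205=930249,  q_13=2·15005+11592=41602
(x₁, y₁) = (930249, 41602);  930249² − 500·41602² = 1 ✓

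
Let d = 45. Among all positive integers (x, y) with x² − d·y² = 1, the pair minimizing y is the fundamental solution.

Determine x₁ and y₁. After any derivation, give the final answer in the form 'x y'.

d=45: √d = [6; 1,2,2,2,1,12] (ℓ=6, even), read p_5/q_5
a_0=6:  p_0=6·1+0=6,  q_0=6·0+1=1
a_1=1:  p_1=1·6+1=7,  q_1=1·1+0=1
a_2=2:  p_2=2·7+6=20,  q_2=2·1+1=3
a_3=2:  p_3=2·20+7=47,  q_3=2·3+1=7
a_4=2:  p_4=2·47+20=114,  q_4=2·7+3=17
a_5=1:  p_5=1·114+47=161,  q_5=1·17+7=24
→ (161, 24).  Check: 161²=25921, 45·24²=25920, difference 1.

161 24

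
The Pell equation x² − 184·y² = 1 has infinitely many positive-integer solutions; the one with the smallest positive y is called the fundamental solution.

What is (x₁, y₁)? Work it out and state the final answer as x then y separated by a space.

24335 1794

[13; 1,1,3,2,1,2,1,2,3,1,1,26] for √184; ℓ=12 ⇒ convergent index 11
k=0  a_k=13  p_k/q_k = 13/1
…
k=2  a_k=1  p_k/q_k = 27/2
…
k=10  a_k=1  p_k/q_k = 13741/1013
k=11  a_k=1  p_k/q_k = 24335/1794
fundamental: x₁=24335, y₁=1794  (since 592192225 − 184·3218436 = 1)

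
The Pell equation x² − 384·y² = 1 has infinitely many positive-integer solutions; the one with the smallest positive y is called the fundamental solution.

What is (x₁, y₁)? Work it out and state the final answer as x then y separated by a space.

√384 → a₀=19, period (1,1,2,9,2,1,1,38); ℓ=8 even so k=7
a_0=19:  p_0=19·1+0=19,  q_0=19·0+1=1
…
a_2=1:  p_2=1·20+19=39,  q_2=1·1+1=2
a_3=2:  p_3=2·39+20=98,  q_3=2·2+1=5
a_4=9:  p_4=9·98+39=921,  q_4=9·5+2=47
…
a_6=1:  p_6=1·1940+921=2861,  q_6=1·99+47=146
a_7=1:  p_7=1·2861+1940=4801,  q_7=1·146+99=245
(x₁, y₁) = (4801, 245);  4801² − 384·245² = 1 ✓

4801 245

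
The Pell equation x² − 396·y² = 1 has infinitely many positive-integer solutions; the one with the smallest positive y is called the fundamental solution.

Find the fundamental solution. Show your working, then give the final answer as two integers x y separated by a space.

√396 = [19; 1,8,1,38, …], period ℓ=4 (even) → k=3
i=0: a=19 ⇒ p=19, q=1
…
i=2: a=8 ⇒ p=179, q=9
i=3: a=1 ⇒ p=199, q=10
→ (199, 10).  Check: 199²=39601, 396·10²=39600, difference 1.

199 10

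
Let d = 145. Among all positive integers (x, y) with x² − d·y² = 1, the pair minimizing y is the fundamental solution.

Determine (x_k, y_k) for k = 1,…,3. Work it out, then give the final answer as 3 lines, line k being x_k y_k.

289 24
167041 13872
96549409 8017992

√145 → a₀=12, period (24); ℓ=1 odd so k=1
i=0: a=12 ⇒ p=12, q=1
i=1: a=24 ⇒ p=289, q=24
(x₁, y₁) = (289, 24);  289² − 145·24² = 1 ✓
(289+24√145)^2 = 167041 + 13872√145
(289+24√145)^3 = 96549409 + 8017992√145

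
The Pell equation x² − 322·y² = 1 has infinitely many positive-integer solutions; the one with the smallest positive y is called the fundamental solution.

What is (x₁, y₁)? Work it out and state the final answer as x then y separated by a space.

√322 → a₀=17, period (1,16,1,34); ℓ=4 even so k=3
step 0: (17, 1)  from 17·(1,0) + (0,1)
…
step 2: (305, 17)  from 16·(18,1) + (17,1)
step 3: (323, 18)  from 1·(305,17) + (18,1)
fundamental: x₁=323, y₁=18  (since 104329 − 322·324 = 1)

323 18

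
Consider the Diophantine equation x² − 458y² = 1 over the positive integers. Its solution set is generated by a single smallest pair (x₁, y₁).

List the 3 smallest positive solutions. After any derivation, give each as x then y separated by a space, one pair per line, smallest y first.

√458 → a₀=21, period (2,2,42); ℓ=3 odd so k=5
step 0: (21, 1)  from 21·(1,0) + (0,1)
step 1: (43, 2)  from 2·(21,1) + (1,0)
…
step 3: (4537, 212)  from 42·(107,5) + (43,2)
step 4: (9181, 429)  from 2·(4537,212) + (107,5)
step 5: (22899, 1070)  from 2·(9181,429) + (4537,212)
(x₁, y₁) = (22899, 1070);  22899² − 458·1070² = 1 ✓
(x_2, y_2) = (22899·22899 + 458·1070·1070, 22899·1070 + 1070·22899) = (1048728401, 49003860)
(x_3, y_3) = (22899·1048728401 + 458·1070·49003860, 22899·49003860 + 1070·1048728401) = (48029663286099, 2244278779210)

22899 1070
1048728401 49003860
48029663286099 2244278779210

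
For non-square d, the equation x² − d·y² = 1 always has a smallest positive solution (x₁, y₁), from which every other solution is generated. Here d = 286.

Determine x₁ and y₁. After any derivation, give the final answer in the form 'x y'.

561835 33222

√286 → a₀=16, period (1,10,3,3,2,3,3,10,1,32); ℓ=10 even so k=9
i=0: a=16 ⇒ p=16, q=1
i=1: a=1 ⇒ p=17, q=1
…
i=3: a=3 ⇒ p=575, q=34
i=4: a=3 ⇒ p=1911, q=113
i=5: a=2 ⇒ p=4397, q=260
i=6: a=3 ⇒ p=15102, q=893
i=7: a=3 ⇒ p=49703, q=2939
i=8: a=10 ⇒ p=512132, q=30283
i=9: a=1 ⇒ p=561835, q=33222
(x₁, y₁) = (561835, 33222);  561835² − 286·33222² = 1 ✓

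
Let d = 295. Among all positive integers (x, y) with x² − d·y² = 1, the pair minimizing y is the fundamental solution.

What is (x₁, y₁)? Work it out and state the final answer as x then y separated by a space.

√295 = [17; 5,1,2,3,2,6,2,3,2,1,5,34, …], period ℓ=12 (even) → k=11
i=0: a=17 ⇒ p=17, q=1
…
i=2: a=1 ⇒ p=103, q=6
…
i=4: a=3 ⇒ p=979, q=57
…
i=6: a=6 ⇒ p=14479, q=843
…
i=10: a=1 ⇒ p=355517, q=20699
i=11: a=5 ⇒ p=2024999, q=117900
fundamental: x₁=2024999, y₁=117900  (since 4100620950001 − 295·13900410000 = 1)

2024999 117900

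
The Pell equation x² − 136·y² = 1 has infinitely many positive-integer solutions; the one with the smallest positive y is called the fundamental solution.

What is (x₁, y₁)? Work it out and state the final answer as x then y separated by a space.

√136 → a₀=11, period (1,1,1,22); ℓ=4 even so k=3
k=0  a_k=11  p_k/q_k = 11/1
k=1  a_k=1  p_k/q_k = 12/1
k=2  a_k=1  p_k/q_k = 23/2
k=3  a_k=1  p_k/q_k = 35/3
(x₁, y₁) = (35, 3);  35² − 136·3² = 1 ✓

35 3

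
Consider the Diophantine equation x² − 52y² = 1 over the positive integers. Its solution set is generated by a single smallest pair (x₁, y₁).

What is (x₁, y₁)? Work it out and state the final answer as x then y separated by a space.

649 90

d=52: √d = [7; 4,1,2,1,4,14] (ℓ=6, even), read p_5/q_5
k=0  a_k=7  p_k/q_k = 7/1
…
k=2  a_k=1  p_k/q_k = 36/5
k=3  a_k=2  p_k/q_k = 101/14
k=4  a_k=1  p_k/q_k = 137/19
k=5  a_k=4  p_k/q_k = 649/90
→ (649, 90).  Check: 649²=421201, 52·90²=421200, difference 1.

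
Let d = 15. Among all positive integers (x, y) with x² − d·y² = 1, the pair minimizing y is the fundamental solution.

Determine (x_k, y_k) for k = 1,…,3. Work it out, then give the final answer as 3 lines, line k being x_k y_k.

[3; 1,6] for √15; ℓ=2 ⇒ convergent index 1
i=0: a=3 ⇒ p=3, q=1
i=1: a=1 ⇒ p=4, q=1
→ (4, 1).  Check: 4²=16, 15·1²=15, difference 1.
(x_2, y_2) = (4·4 + 15·1·1, 4·1 + 1·4) = (31, 8)
(x_3, y_3) = (4·31 + 15·1·8, 4·8 + 1·31) = (244, 63)

4 1
31 8
244 63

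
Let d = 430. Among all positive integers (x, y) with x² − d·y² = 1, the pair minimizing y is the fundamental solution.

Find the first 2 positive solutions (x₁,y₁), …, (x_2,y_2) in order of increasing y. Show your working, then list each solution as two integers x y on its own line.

d=430: √d = [20; 1,2,1,3,1,…,2,1,40] (ℓ=14, even), read p_13/q_13
i=0: a=20 ⇒ p=20, q=1
i=1: a=1 ⇒ p=21, q=1
…
i=4: a=3 ⇒ p=311, q=15
i=5: a=1 ⇒ p=394, q=19
…
i=9: a=1 ⇒ p=155233, q=7486
…
i=11: a=1 ⇒ p=754371, q=36379
i=12: a=2 ⇒ p=2107880, q=101651
i=13: a=1 ⇒ p=2862251, q=138030
→ (2862251, 138030).  Check: 2862251²=8192480787001, 430·138030²=8192480787000, difference 1.
k=2:  x_2 = 2862251·2862251+430·138030·138030 = 16384961574001,  y_2 = 2862251·138030+138030·2862251 = 790153011060

2862251 138030
16384961574001 790153011060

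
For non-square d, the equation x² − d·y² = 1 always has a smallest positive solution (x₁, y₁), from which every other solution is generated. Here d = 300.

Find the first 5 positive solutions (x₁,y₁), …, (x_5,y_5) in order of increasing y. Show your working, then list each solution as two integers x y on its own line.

√300 = [17; 3,8,3,34, …], period ℓ=4 (even) → k=3
step 0: (17, 1)  from 17·(1,0) + (0,1)
…
step 2: (433, 25)  from 8·(52,3) + (17,1)
step 3: (1351, 78)  from 3·(433,25) + (52,3)
→ (1351, 78).  Check: 1351²=1825201, 300·78²=1825200, difference 1.
n=2: (1351,78)∘(1351,78) = (1351·1351+300·78·78, 1351·78+78·1351) = (3650401,210756)
n=3: (3650401,210756)∘(1351,78) = (1351·3650401+300·78·210756, 1351·210756+78·3650401) = (9863382151,569462634)
n=4: (9863382151,569462634)∘(1351,78) = (1351·9863382151+300·78·569462634, 1351·569462634+78·9863382151) = (26650854921601,1538687826312)
n=5: (26650854921601,1538687826312)∘(1351,78) = (1351·26650854921601+300·78·1538687826312, 1351·1538687826312+78·26650854921601) = (72010600134783751,4157533937232390)

1351 78
3650401 210756
9863382151 569462634
26650854921601 1538687826312
72010600134783751 4157533937232390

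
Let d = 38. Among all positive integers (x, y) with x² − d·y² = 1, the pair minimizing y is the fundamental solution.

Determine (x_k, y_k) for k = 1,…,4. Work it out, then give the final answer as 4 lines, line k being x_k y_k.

√38 → a₀=6, period (6,12); ℓ=2 even so k=1
step 0: (6, 1)  from 6·(1,0) + (0,1)
step 1: (37, 6)  from 6·(6,1) + (1,0)
→ (37, 6).  Check: 37²=1369, 38·6²=1368, difference 1.
k=2:  x_2 = 37·37+38·6·6 = 2737,  y_2 = 37·6+6·37 = 444
k=3:  x_3 = 37·2737+38·6·444 = 202501,  y_3 = 37·444+6·2737 = 32850
k=4:  x_4 = 37·202501+38·6·32850 = 14982337,  y_4 = 37·32850+6·202501 = 2430456

37 6
2737 444
202501 32850
14982337 2430456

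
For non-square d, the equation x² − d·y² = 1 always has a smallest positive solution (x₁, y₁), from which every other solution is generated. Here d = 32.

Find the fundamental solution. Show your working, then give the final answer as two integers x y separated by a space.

d=32: √d = [5; 1,1,1,10] (ℓ=4, even), read p_3/q_3
a_0=5:  p_0=5·1+0=5,  q_0=5·0+1=1
a_1=1:  p_1=1·5+1=6,  q_1=1·1+0=1
a_2=1:  p_2=1·6+5=11,  q_2=1·1+1=2
a_3=1:  p_3=1·11+6=17,  q_3=1·2+1=3
→ (17, 3).  Check: 17²=289, 32·3²=288, difference 1.

17 3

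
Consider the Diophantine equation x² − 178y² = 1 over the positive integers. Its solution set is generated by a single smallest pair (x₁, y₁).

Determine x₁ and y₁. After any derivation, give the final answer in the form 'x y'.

√178 → a₀=13, period (2,1,12,1,2,26); ℓ=6 even so k=5
k=0  a_k=13  p_k/q_k = 13/1
k=1  a_k=2  p_k/q_k = 27/2
k=2  a_k=1  p_k/q_k = 40/3
k=3  a_k=12  p_k/q_k = 507/38
k=4  a_k=1  p_k/q_k = 547/41
k=5  a_k=2  p_k/q_k = 1601/120
(x₁, y₁) = (1601, 120);  1601² − 178·120² = 1 ✓

1601 120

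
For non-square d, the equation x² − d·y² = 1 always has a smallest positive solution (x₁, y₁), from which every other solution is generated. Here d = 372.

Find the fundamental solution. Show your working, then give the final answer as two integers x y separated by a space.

12151 630

√372 = [19; 3,2,12,2,3,38, …], period ℓ=6 (even) → k=5
i=0: a=19 ⇒ p=19, q=1
i=1: a=3 ⇒ p=58, q=3
…
i=3: a=12 ⇒ p=1678, q=87
i=4: a=2 ⇒ p=3491, q=181
i=5: a=3 ⇒ p=12151, q=630
(x₁, y₁) = (12151, 630);  12151² − 372·630² = 1 ✓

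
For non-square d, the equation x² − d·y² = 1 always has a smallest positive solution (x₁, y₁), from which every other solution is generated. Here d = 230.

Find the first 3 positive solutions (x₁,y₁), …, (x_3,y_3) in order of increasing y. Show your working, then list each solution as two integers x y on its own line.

√230 = [15; 6,30, …], period ℓ=2 (even) → k=1
step 0: (15, 1)  from 15·(1,0) + (0,1)
step 1: (91, 6)  from 6·(15,1) + (1,0)
fundamental: x₁=91, y₁=6  (since 8281 − 230·36 = 1)
k=2:  x_2 = 91·91+230·6·6 = 16561,  y_2 = 91·6+6·91 = 1092
k=3:  x_3 = 91·16561+230·6·1092 = 3014011,  y_3 = 91·1092+6·16561 = 198738

91 6
16561 1092
3014011 198738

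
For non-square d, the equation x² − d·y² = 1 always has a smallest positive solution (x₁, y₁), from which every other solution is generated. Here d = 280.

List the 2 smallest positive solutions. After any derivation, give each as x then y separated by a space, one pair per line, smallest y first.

251 15
126001 7530

√280 → a₀=16, period (1,2,1,2,1,32); ℓ=6 even so k=5
k=0  a_k=16  p_k/q_k = 16/1
k=1  a_k=1  p_k/q_k = 17/1
k=2  a_k=2  p_k/q_k = 50/3
k=3  a_k=1  p_k/q_k = 67/4
k=4  a_k=2  p_k/q_k = 184/11
k=5  a_k=1  p_k/q_k = 251/15
fundamental: x₁=251, y₁=15  (since 63001 − 280·225 = 1)
n=2: (251,15)∘(251,15) = (251·251+280·15·15, 251·15+15·251) = (126001,7530)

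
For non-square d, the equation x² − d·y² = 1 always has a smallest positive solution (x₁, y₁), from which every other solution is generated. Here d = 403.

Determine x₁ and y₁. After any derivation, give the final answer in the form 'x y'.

[20; 13,2,1,3,1,3,1,2,13,40] for √403; ℓ=10 ⇒ convergent index 9
i=0: a=20 ⇒ p=20, q=1
i=1: a=13 ⇒ p=261, q=13
i=2: a=2 ⇒ p=542, q=27
i=3: a=1 ⇒ p=803, q=40
…
i=5: a=1 ⇒ p=3754, q=187
i=6: a=3 ⇒ p=14213, q=708
i=7: a=1 ⇒ p=17967, q=895
i=8: a=2 ⇒ p=50147, q=2498
i=9: a=13 ⇒ p=669878, q=33369
fundamental: x₁=669878, y₁=33369  (since 448736534884 − 403·1113490161 = 1)

669878 33369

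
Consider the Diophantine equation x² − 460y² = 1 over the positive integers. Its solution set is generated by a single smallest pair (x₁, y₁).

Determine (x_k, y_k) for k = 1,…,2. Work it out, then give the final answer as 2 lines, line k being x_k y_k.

2535751 118230
12860066268001 599603681460

[21; 2,4,3,1,2,10,2,1,3,4,2,42] for √460; ℓ=12 ⇒ convergent index 11
step 0: (21, 1)  from 21·(1,0) + (0,1)
step 1: (43, 2)  from 2·(21,1) + (1,0)
step 2: (193, 9)  from 4·(43,2) + (21,1)
…
step 5: (2252, 105)  from 2·(815,38) + (622,29)
…
step 10: (1135029, 52921)  from 4·(265693,12388) + (72257,3369)
step 11: (2535751, 118230)  from 2·(1135029,52921) + (265693,12388)
fundamental: x₁=2535751, y₁=118230  (since 6430033134001 − 460·13978332900 = 1)
k=2:  x_2 = 2535751·2535751+460·118230·118230 = 12860066268001,  y_2 = 2535751·118230+118230·2535751 = 599603681460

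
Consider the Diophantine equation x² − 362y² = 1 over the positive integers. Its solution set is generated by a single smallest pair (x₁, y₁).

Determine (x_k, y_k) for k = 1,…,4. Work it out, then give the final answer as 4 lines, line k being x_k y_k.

723 38
1045457 54948
1511730099 79454770
2185960677697 114891542472

[19; 38] for √362; ℓ=1 ⇒ convergent index 1
step 0: (19, 1)  from 19·(1,0) + (0,1)
step 1: (723, 38)  from 38·(19,1) + (1,0)
→ (723, 38).  Check: 723²=522729, 362·38²=522728, difference 1.
(x_2, y_2) = (723·723 + 362·38·38, 723·38 + 38·723) = (1045457, 54948)
(x_3, y_3) = (723·1045457 + 362·38·54948, 723·54948 + 38·1045457) = (1511730099, 79454770)
(x_4, y_4) = (723·1511730099 + 362·38·79454770, 723·79454770 + 38·1511730099) = (2185960677697, 114891542472)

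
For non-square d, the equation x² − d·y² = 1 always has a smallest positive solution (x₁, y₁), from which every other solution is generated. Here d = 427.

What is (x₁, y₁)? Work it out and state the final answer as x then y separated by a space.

62 3

√427 = [20; 1,1,1,40, …], period ℓ=4 (even) → k=3
k=0  a_k=20  p_k/q_k = 20/1
…
k=2  a_k=1  p_k/q_k = 41/2
k=3  a_k=1  p_k/q_k = 62/3
fundamental: x₁=62, y₁=3  (since 3844 − 427·9 = 1)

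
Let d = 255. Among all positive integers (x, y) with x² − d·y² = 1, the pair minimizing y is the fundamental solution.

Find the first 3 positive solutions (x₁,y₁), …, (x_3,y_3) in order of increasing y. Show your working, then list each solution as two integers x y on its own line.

16 1
511 32
16336 1023

√255 → a₀=15, period (1,30); ℓ=2 even so k=1
k=0  a_k=15  p_k/q_k = 15/1
k=1  a_k=1  p_k/q_k = 16/1
→ (16, 1).  Check: 16²=256, 255·1²=255, difference 1.
(16+1√255)^2 = 511 + 32√255
(16+1√255)^3 = 16336 + 1023√255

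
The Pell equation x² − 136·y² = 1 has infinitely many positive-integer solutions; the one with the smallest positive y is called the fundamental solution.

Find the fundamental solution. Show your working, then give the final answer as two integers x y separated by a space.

[11; 1,1,1,22] for √136; ℓ=4 ⇒ convergent index 3
a_0=11:  p_0=11·1+0=11,  q_0=11·0+1=1
…
a_2=1:  p_2=1·12+11=23,  q_2=1·1+1=2
a_3=1:  p_3=1·23+12=35,  q_3=1·2+1=3
→ (35, 3).  Check: 35²=1225, 136·3²=1224, difference 1.

35 3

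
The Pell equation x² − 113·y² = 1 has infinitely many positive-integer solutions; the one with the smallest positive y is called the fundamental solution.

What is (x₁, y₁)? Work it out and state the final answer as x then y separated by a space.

√113 = [10; 1,1,1,2,2,1,1,1,20, …], period ℓ=9 (odd) → k=17
k=0  a_k=10  p_k/q_k = 10/1
…
k=7  a_k=1  p_k/q_k = 489/46
…
k=11  a_k=1  p_k/q_k = 32794/3085
k=12  a_k=1  p_k/q_k = 49579/4664
…
k=15  a_k=1  p_k/q_k = 445435/41903
k=16  a_k=1  p_k/q_k = 758918/71393
k=17  a_k=1  p_k/q_k = 1204353/113296
→ (1204353, 113296).  Check: 1204353²=1450466148609, 113·113296²=1450466148608, difference 1.

1204353 113296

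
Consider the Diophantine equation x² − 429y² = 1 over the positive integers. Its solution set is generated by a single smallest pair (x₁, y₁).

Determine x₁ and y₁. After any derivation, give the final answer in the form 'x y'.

1524095 73584

d=429: √d = [20; 1,2,2,9,1,12,1,9,2,2,1,40] (ℓ=12, even), read p_11/q_11
k=0  a_k=20  p_k/q_k = 20/1
k=1  a_k=1  p_k/q_k = 21/1
k=2  a_k=2  p_k/q_k = 62/3
k=3  a_k=2  p_k/q_k = 145/7
k=4  a_k=9  p_k/q_k = 1367/66
…
k=6  a_k=12  p_k/q_k = 19511/942
k=7  a_k=1  p_k/q_k = 21023/1015
k=8  a_k=9  p_k/q_k = 208718/10077
k=9  a_k=2  p_k/q_k = 438459/21169
k=10  a_k=2  p_k/q_k = 1085636/52415
k=11  a_k=1  p_k/q_k = 1524095/73584
(x₁, y₁) = (1524095, 73584);  1524095² − 429·73584² = 1 ✓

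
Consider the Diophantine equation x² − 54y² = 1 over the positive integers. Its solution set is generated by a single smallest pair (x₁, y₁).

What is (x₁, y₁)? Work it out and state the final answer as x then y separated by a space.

√54 → a₀=7, period (2,1,6,1,2,14); ℓ=6 even so k=5
i=0: a=7 ⇒ p=7, q=1
i=1: a=2 ⇒ p=15, q=2
i=2: a=1 ⇒ p=22, q=3
…
i=4: a=1 ⇒ p=169, q=23
i=5: a=2 ⇒ p=485, q=66
→ (485, 66).  Check: 485²=235225, 54·66²=235224, difference 1.

485 66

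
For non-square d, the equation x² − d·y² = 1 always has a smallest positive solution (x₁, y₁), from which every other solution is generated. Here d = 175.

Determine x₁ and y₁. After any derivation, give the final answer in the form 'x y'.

d=175: √d = [13; 4,2,1,2,4,26] (ℓ=6, even), read p_5/q_5
k=0  a_k=13  p_k/q_k = 13/1
k=1  a_k=4  p_k/q_k = 53/4
k=2  a_k=2  p_k/q_k = 119/9
k=3  a_k=1  p_k/q_k = 172/13
k=4  a_k=2  p_k/q_k = 463/35
k=5  a_k=4  p_k/q_k = 2024/153
→ (2024, 153).  Check: 2024²=4096576, 175·153²=4096575, difference 1.

2024 153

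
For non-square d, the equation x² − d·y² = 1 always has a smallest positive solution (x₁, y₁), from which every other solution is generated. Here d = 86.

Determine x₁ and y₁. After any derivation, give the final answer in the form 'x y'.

d=86: √d = [9; 3,1,1,1,8,1,1,1,3,18] (ℓ=10, even), read p_9/q_9
a_0=9:  p_0=9·1+0=9,  q_0=9·0+1=1
…
a_4=1:  p_4=1·65+37=102,  q_4=1·7+4=11
a_5=8:  p_5=8·102+65=881,  q_5=8·11+7=95
a_6=1:  p_6=1·881+102=983,  q_6=1·95+11=106
…
a_8=1:  p_8=1·1864+983=2847,  q_8=1·201+106=307
a_9=3:  p_9=3·2847+1864=10405,  q_9=3·307+201=1122
fundamental: x₁=10405, y₁=1122  (since 108264025 − 86·1258884 = 1)

10405 1122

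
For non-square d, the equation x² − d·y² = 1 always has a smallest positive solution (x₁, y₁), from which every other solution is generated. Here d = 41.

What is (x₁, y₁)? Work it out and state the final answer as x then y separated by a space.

2049 320

[6; 2,2,12] for √41; ℓ=3 ⇒ convergent index 5
a_0=6:  p_0=6·1+0=6,  q_0=6·0+1=1
a_1=2:  p_1=2·6+1=13,  q_1=2·1+0=2
a_2=2:  p_2=2·13+6=32,  q_2=2·2+1=5
a_3=12:  p_3=12·32+13=397,  q_3=12·5+2=62
a_4=2:  p_4=2·397+32=826,  q_4=2·62+5=129
a_5=2:  p_5=2·826+397=2049,  q_5=2·129+62=320
→ (2049, 320).  Check: 2049²=4198401, 41·320²=4198400, difference 1.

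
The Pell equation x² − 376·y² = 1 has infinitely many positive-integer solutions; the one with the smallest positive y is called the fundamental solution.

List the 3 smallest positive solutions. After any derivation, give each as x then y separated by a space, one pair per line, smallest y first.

√376 → a₀=19, period (2,1,1,3,1,…,1,2,38); ℓ=16 even so k=15
a_0=19:  p_0=19·1+0=19,  q_0=19·0+1=1
…
a_3=1:  p_3=1·58+39=97,  q_3=1·3+2=5
…
a_11=1:  p_11=1·70621+28834=99455,  q_11=1·3642+1487=5129
…
a_13=1:  p_13=1·368986+99455=468441,  q_13=1·19029+5129=24158
a_14=1:  p_14=1·468441+368986=837427,  q_14=1·24158+19029=43187
a_15=2:  p_15=2·837427+468441=2143295,  q_15=2·43187+24158=110532
fundamental: x₁=2143295, y₁=110532  (since 4593713457025 − 376·12217323024 = 1)
k=2:  x_2 = 2143295·2143295+376·110532·110532 = 9187426914049,  y_2 = 2143295·110532+110532·2143295 = 473805365880
k=3:  x_3 = 2143295·9187426914049+376·110532·473805365880 = 39382732335491159615,  y_3 = 2143295·473805365880+110532·9187426914049 = 2031009343327438668

2143295 110532
9187426914049 473805365880
39382732335491159615 2031009343327438668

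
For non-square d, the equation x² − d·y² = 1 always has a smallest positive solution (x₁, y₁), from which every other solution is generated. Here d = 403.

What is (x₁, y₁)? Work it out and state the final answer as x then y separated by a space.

669878 33369

[20; 13,2,1,3,1,3,1,2,13,40] for √403; ℓ=10 ⇒ convergent index 9
i=0: a=20 ⇒ p=20, q=1
i=1: a=13 ⇒ p=261, q=13
i=2: a=2 ⇒ p=542, q=27
i=3: a=1 ⇒ p=803, q=40
i=4: a=3 ⇒ p=2951, q=147
i=5: a=1 ⇒ p=3754, q=187
i=6: a=3 ⇒ p=14213, q=708
i=7: a=1 ⇒ p=17967, q=895
i=8: a=2 ⇒ p=50147, q=2498
i=9: a=13 ⇒ p=669878, q=33369
(x₁, y₁) = (669878, 33369);  669878² − 403·33369² = 1 ✓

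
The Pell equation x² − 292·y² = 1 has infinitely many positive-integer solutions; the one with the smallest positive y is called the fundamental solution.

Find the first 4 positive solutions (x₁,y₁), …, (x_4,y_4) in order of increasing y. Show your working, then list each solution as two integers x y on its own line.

√292 → a₀=17, period (11,2,1,3,8,3,1,2,11,34); ℓ=10 even so k=9
a_0=17:  p_0=17·1+0=17,  q_0=17·0+1=1
…
a_3=1:  p_3=1·393+188=581,  q_3=1·23+11=34
a_4=3:  p_4=3·581+393=2136,  q_4=3·34+23=125
…
a_6=3:  p_6=3·17669+2136=55143,  q_6=3·1034+125=3227
…
a_8=2:  p_8=2·72812+55143=200767,  q_8=2·4261+3227=11749
a_9=11:  p_9=11·200767+72812=2281249,  q_9=11·11749+4261=133500
fundamental: x₁=2281249, y₁=133500  (since 5204097000001 − 292·17822250000 = 1)
(x_2, y_2) = (2281249·2281249 + 292·133500·133500, 2281249·133500 + 133500·2281249) = (10408194000001, 609093483000)
(x_3, y_3) = (2281249·10408194000001 + 292·133500·609093483000, 2281249·609093483000 + 133500·10408194000001) = (47487364308614281249, 2778987798000400500)
(x_4, y_4) = (2281249·47487364308614281249 + 292·133500·2778987798000400500, 2281249·2778987798000400500 + 133500·47487364308614281249) = (216661004683313632776000001, 12679126270400622186966000)

2281249 133500
10408194000001 609093483000
47487364308614281249 2778987798000400500
216661004683313632776000001 12679126270400622186966000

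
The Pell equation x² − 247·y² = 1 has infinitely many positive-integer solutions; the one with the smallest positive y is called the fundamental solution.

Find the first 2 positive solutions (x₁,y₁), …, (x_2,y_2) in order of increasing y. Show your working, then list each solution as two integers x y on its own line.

√247 → a₀=15, period (1,2,1,1,9,1,9,1,1,2,1,30); ℓ=12 even so k=11
i=0: a=15 ⇒ p=15, q=1
i=1: a=1 ⇒ p=16, q=1
…
i=3: a=1 ⇒ p=63, q=4
…
i=5: a=9 ⇒ p=1053, q=67
…
i=10: a=2 ⇒ p=61089, q=3887
i=11: a=1 ⇒ p=85292, q=5427
(x₁, y₁) = (85292, 5427);  85292² − 247·5427² = 1 ✓
(85292+5427√247)^2 = 14549450527 + 925759368√247

85292 5427
14549450527 925759368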